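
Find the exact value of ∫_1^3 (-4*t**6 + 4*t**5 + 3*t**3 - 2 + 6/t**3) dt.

-4936/7

By the power rule, an antiderivative is F(t) = -4*t**7/7 + 2*t**6/3 + 3*t**4/4 - 2*t - 3/t**2.
Then F(3) - F(1) = (-59581/84) - (-349/84) = -4936/7.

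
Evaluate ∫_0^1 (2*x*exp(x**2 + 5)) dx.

-exp(5) + exp(6)

Let u = x**2 + 5, so du = 2*x dx. When x = 0, u = 5; when x = 1, u = 6.
The integral becomes ∫ exp(u) du from 5 to 6, with antiderivative exp(u).
Back in x: F(x) = exp(x**2 + 5).
Then F(1) - F(0) = (exp(6)) - (exp(5)) = -exp(5) + exp(6).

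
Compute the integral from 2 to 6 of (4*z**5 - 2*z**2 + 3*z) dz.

By the power rule, an antiderivative is F(z) = 2*z**6/3 - 2*z**3/3 + 3*z**2/2.
Then F(6) - F(2) = (31014) - (130/3) = 92912/3.

92912/3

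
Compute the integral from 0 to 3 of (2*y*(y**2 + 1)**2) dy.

333

Let u = y**2 + 1, so du = 2*y dy. When y = 0, u = 1; when y = 3, u = 10.
The integral becomes ∫ u**2 du from 1 to 10, with antiderivative u**3/3.
Back in y: F(y) = (y**2 + 1)**3/3.
Then F(3) - F(0) = (1000/3) - (1/3) = 333.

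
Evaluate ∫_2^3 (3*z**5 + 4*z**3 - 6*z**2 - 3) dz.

By the power rule, an antiderivative is F(z) = z**6/2 + z**4 - 2*z**3 - 3*z.
Then F(3) - F(2) = (765/2) - (26) = 713/2.

713/2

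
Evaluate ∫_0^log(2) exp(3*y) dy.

Let u = exp(y), so du = exp(y) dy. When y = 0, u = 1; when y = log(2), u = 2.
The integral becomes ∫ u**2 du from 1 to 2, with antiderivative u**3/3.
Back in y: F(y) = exp(3*y)/3.
Then F(log(2)) - F(0) = (8/3) - (1/3) = 7/3.

7/3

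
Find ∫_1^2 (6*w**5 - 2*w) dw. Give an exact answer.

By the power rule, an antiderivative is F(w) = w**6 - w**2.
Then F(2) - F(1) = (60) - (0) = 60.

60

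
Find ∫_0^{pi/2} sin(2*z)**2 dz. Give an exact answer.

pi/4

Use the identity sin^2(2*z) = (1 - cos(4*z))/2.
An antiderivative is F(z) = z/2 - sin(4*z)/8.
Then F(pi/2) - F(0) = (pi/4) - (0) = pi/4.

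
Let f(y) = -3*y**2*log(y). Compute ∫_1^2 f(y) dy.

7/3 - 8*log(2)

Integrate by parts once (u = ln y, dv = -3*y**2 dy).
An antiderivative is F(y) = -y**3*(3*log(y) - 1)/3.
Then F(2) - F(1) = (8/3 - 8*log(2)) - (1/3) = 7/3 - 8*log(2).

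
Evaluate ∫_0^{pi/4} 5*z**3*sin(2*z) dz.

Integrate by parts 3 times (u = z^3, dv = 5*sin(2*z) dz).
An antiderivative is F(z) = -5*z**3*cos(2*z)/2 + 15*z**2*sin(2*z)/4 + 15*z*cos(2*z)/4 - 15*sin(2*z)/8.
Then F(pi/4) - F(0) = (-15/8 + 15*pi**2/64) - (0) = -15/8 + 15*pi**2/64.

-15/8 + 15*pi**2/64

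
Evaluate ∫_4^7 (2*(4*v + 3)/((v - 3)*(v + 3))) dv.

Factor the denominator: v**2 - 9 = (v + 3)(v - 3).
Partial fractions: 2*(4*v + 3)/((v - 3)*(v + 3)) = 3/(v + 3) + 5/(v - 3).
An antiderivative is F(v) = 5*log(v - 3) + 3*log(v + 3).
Then F(7) - F(4) = (3*log(5) + 13*log(2)) - (3*log(7)) = -3*log(7) + 3*log(5) + 13*log(2).

-3*log(7) + 3*log(5) + 13*log(2)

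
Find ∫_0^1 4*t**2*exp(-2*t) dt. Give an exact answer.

Integrate by parts twice (u = t^2, dv = 4*exp(-2*t) dt).
An antiderivative is F(t) = (-2*t**2 - 2*t - 1)*exp(-2*t).
Then F(1) - F(0) = (-5*exp(-2)) - (-1) = 1 - 5*exp(-2).

1 - 5*exp(-2)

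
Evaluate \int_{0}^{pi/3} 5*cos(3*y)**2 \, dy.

Use the identity cos^2(3*y) = (1 + cos(6*y))/2.
An antiderivative is F(y) = 5*y/2 + 5*sin(6*y)/12.
Then F(pi/3) - F(0) = (5*pi/6) - (0) = 5*pi/6.

5*pi/6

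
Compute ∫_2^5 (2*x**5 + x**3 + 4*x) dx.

21525/4

By the power rule, an antiderivative is F(x) = x**6/3 + x**4/4 + 2*x**2.
Then F(5) - F(2) = (64975/12) - (100/3) = 21525/4.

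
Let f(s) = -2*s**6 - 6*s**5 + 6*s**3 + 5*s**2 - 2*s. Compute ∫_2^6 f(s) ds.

By the power rule, an antiderivative is F(s) = -2*s**7/7 - s**6 + 3*s**4/2 + 5*s**3/3 - s**2.
Then F(6) - F(2) = (-870588/7) - (-1412/21) = -2610352/21.

-2610352/21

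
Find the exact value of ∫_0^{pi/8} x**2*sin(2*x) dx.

-1/4 - sqrt(2)*pi**2/256 + sqrt(2)*pi/32 + sqrt(2)/8

Integrate by parts twice (u = x^2, dv = sin(2*x) dx).
An antiderivative is F(x) = -x**2*cos(2*x)/2 + x*sin(2*x)/2 + cos(2*x)/4.
Then F(pi/8) - F(0) = (sqrt(2)*(-pi**2 + 8*pi + 32)/256) - (1/4) = -1/4 - sqrt(2)*pi**2/256 + sqrt(2)*pi/32 + sqrt(2)/8.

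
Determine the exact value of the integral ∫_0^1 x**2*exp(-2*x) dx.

Integrate by parts twice (u = x^2, dv = exp(-2*x) dx).
An antiderivative is F(x) = (-2*x**2 - 2*x - 1)*exp(-2*x)/4.
Then F(1) - F(0) = (-5*exp(-2)/4) - (-1/4) = (-5 + exp(2))*exp(-2)/4.

(-5 + exp(2))*exp(-2)/4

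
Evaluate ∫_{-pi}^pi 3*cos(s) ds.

0

An antiderivative is F(s) = 3*sin(s).
Then F(pi) - F(-pi) = (0) - (0) = 0.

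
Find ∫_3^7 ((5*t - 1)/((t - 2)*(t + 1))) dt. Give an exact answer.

Factor the denominator: t**2 - t - 2 = (t + 1)(t - 2).
Partial fractions: (5*t - 1)/((t - 2)*(t + 1)) = 2/(t + 1) + 3/(t - 2).
An antiderivative is F(t) = 3*log(t - 2) + 2*log(t + 1).
Then F(7) - F(3) = (6*log(2) + 3*log(5)) - (log(16)) = 2*log(2) + 3*log(5).

2*log(2) + 3*log(5)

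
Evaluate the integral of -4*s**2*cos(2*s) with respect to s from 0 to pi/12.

-sqrt(3)*pi/12 - pi**2/144 + 1/2

Integrate by parts twice (u = s^2, dv = -4*cos(2*s) ds).
An antiderivative is F(s) = -2*s**2*sin(2*s) - 2*s*cos(2*s) + sin(2*s).
Then F(pi/12) - F(0) = (-sqrt(3)*pi/12 - pi**2/144 + 1/2) - (0) = -sqrt(3)*pi/12 - pi**2/144 + 1/2.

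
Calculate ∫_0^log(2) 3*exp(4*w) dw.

45/4

Let u = exp(w), so du = exp(w) dw. When w = 0, u = 1; when w = log(2), u = 2.
The integral becomes 3·∫ u**3 du from 1 to 2, with antiderivative 3*u**4/4.
Back in w: F(w) = 3*exp(4*w)/4.
Then F(log(2)) - F(0) = (12) - (3/4) = 45/4.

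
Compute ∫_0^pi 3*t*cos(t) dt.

Integrate by parts once (u = t, dv = 3*cos(t) dt).
An antiderivative is F(t) = 3*t*sin(t) + 3*cos(t).
Then F(pi) - F(0) = (-3) - (3) = -6.

-6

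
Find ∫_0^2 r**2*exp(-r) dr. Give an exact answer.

2 - 10*exp(-2)

Integrate by parts twice (u = r^2, dv = exp(-r) dr).
An antiderivative is F(r) = (-r**2 - 2*r - 2)*exp(-r).
Then F(2) - F(0) = (-10*exp(-2)) - (-2) = 2 - 10*exp(-2).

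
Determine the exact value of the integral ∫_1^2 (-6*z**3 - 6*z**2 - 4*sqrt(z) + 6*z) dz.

By the power rule, an antiderivative is F(z) = -3*z**4/2 - 8*z**(3/2)/3 - 2*z**3 + 3*z**2.
Then F(2) - F(1) = (-28 - 16*sqrt(2)/3) - (-19/6) = -149/6 - 16*sqrt(2)/3.

-149/6 - 16*sqrt(2)/3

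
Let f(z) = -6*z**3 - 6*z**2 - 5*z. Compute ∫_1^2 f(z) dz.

-44

By the power rule, an antiderivative is F(z) = -3*z**4/2 - 2*z**3 - 5*z**2/2.
Then F(2) - F(1) = (-50) - (-6) = -44.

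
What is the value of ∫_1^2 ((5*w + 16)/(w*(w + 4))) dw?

Factor the denominator: w**2 + 4*w = (w + 4)w.
Partial fractions: (5*w + 16)/(w*(w + 4)) = 1/(w + 4) + 4/w.
An antiderivative is F(w) = 4*log(w) + log(w + 4).
Then F(2) - F(1) = (log(96)) - (log(5)) = log(96/5).

log(96/5)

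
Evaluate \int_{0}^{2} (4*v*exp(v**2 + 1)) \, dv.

-2*exp(1)*(1 - exp(4))

Let u = v**2 + 1, so du = 2*v dv. When v = 0, u = 1; when v = 2, u = 5.
The integral becomes 2·∫ exp(u) du from 1 to 5, with antiderivative 2*exp(u).
Back in v: F(v) = 2*exp(v**2 + 1).
Then F(2) - F(0) = (2*exp(5)) - (2*exp(1)) = -2*exp(1)*(1 - exp(4)).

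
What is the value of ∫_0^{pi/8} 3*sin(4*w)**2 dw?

Use the identity sin^2(4*w) = (1 - cos(8*w))/2.
An antiderivative is F(w) = 3*w/2 - 3*sin(8*w)/16.
Then F(pi/8) - F(0) = (3*pi/16) - (0) = 3*pi/16.

3*pi/16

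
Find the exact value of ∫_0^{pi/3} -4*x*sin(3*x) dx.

Integrate by parts once (u = x, dv = -4*sin(3*x) dx).
An antiderivative is F(x) = 4*x*cos(3*x)/3 - 4*sin(3*x)/9.
Then F(pi/3) - F(0) = (-4*pi/9) - (0) = -4*pi/9.

-4*pi/9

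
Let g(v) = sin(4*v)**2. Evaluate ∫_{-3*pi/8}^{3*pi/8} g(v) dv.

3*pi/8

Use the identity sin^2(4*v) = (1 - cos(8*v))/2.
An antiderivative is F(v) = v/2 - sin(8*v)/16.
Then F(3*pi/8) - F(-3*pi/8) = (3*pi/16) - (-3*pi/16) = 3*pi/8.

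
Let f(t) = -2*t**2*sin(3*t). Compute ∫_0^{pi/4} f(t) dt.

-sqrt(2)*pi**2/48 - sqrt(2)*pi/18 + 2*sqrt(2)/27 + 4/27

Integrate by parts twice (u = t^2, dv = -2*sin(3*t) dt).
An antiderivative is F(t) = 2*t**2*cos(3*t)/3 - 4*t*sin(3*t)/9 - 4*cos(3*t)/27.
Then F(pi/4) - F(0) = (sqrt(2)*(-9*pi**2 - 24*pi + 32)/432) - (-4/27) = -sqrt(2)*pi**2/48 - sqrt(2)*pi/18 + 2*sqrt(2)/27 + 4/27.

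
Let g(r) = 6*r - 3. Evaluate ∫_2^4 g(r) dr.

30

By the power rule, an antiderivative is F(r) = 3*r**2 - 3*r.
Then F(4) - F(2) = (36) - (6) = 30.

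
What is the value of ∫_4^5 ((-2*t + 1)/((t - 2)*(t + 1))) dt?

log(5/9)

Factor the denominator: t**2 - t - 2 = (t + 1)(t - 2).
Partial fractions: (-2*t + 1)/((t - 2)*(t + 1)) = -1/(t + 1) - 1/(t - 2).
An antiderivative is F(t) = -log(t - 2) - log(t + 1).
Then F(5) - F(4) = (-log(18)) - (-log(10)) = log(5/9).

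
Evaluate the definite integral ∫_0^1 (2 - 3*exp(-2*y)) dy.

An antiderivative is F(y) = 2*y + 3*exp(-2*y)/2.
Then F(1) - F(0) = (3*exp(-2)/2 + 2) - (3/2) = (3 + exp(2))*exp(-2)/2.

(3 + exp(2))*exp(-2)/2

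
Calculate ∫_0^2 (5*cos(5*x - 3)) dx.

sin(3) + sin(7)

Let u = 5*x - 3, so du = 5 dx. When x = 0, u = -3; when x = 2, u = 7.
The integral becomes ∫ cos(u) du from -3 to 7, with antiderivative sin(u).
Back in x: F(x) = sin(5*x - 3).
Then F(2) - F(0) = (sin(7)) - (-sin(3)) = sin(3) + sin(7).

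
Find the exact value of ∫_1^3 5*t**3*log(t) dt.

-25 + 405*log(3)/4

Integrate by parts once (u = ln t, dv = 5*t**3 dt).
An antiderivative is F(t) = 5*t**4*(4*log(t) - 1)/16.
Then F(3) - F(1) = (-405/16 + 405*log(3)/4) - (-5/16) = -25 + 405*log(3)/4.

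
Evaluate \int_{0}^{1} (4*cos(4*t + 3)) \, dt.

Let u = 4*t + 3, so du = 4 dt. When t = 0, u = 3; when t = 1, u = 7.
The integral becomes ∫ cos(u) du from 3 to 7, with antiderivative sin(u).
Back in t: F(t) = sin(4*t + 3).
Then F(1) - F(0) = (sin(7)) - (sin(3)) = -sin(3) + sin(7).

-sin(3) + sin(7)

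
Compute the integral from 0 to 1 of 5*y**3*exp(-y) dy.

Integrate by parts 3 times (u = y^3, dv = 5*exp(-y) dy).
An antiderivative is F(y) = (-5*y**3 - 15*y**2 - 30*y - 30)*exp(-y).
Then F(1) - F(0) = (-80*exp(-1)) - (-30) = 30 - 80*exp(-1).

30 - 80*exp(-1)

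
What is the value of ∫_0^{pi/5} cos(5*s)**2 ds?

pi/10

Use the identity cos^2(5*s) = (1 + cos(10*s))/2.
An antiderivative is F(s) = s/2 + sin(10*s)/20.
Then F(pi/5) - F(0) = (pi/10) - (0) = pi/10.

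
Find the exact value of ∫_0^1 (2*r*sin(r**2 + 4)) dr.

cos(4) - cos(5)

Let u = r**2 + 4, so du = 2*r dr. When r = 0, u = 4; when r = 1, u = 5.
The integral becomes ∫ sin(u) du from 4 to 5, with antiderivative -cos(u).
Back in r: F(r) = -cos(r**2 + 4).
Then F(1) - F(0) = (-cos(5)) - (-cos(4)) = cos(4) - cos(5).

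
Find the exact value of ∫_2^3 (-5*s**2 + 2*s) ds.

By the power rule, an antiderivative is F(s) = -5*s**3/3 + s**2.
Then F(3) - F(2) = (-36) - (-28/3) = -80/3.

-80/3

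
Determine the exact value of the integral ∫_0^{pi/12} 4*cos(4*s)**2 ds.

Use the identity cos^2(4*s) = (1 + cos(8*s))/2.
An antiderivative is F(s) = 2*s + sin(8*s)/4.
Then F(pi/12) - F(0) = (sqrt(3)/8 + pi/6) - (0) = sqrt(3)/8 + pi/6.

sqrt(3)/8 + pi/6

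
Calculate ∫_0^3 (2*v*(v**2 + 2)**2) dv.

441

Let u = v**2 + 2, so du = 2*v dv. When v = 0, u = 2; when v = 3, u = 11.
The integral becomes ∫ u**2 du from 2 to 11, with antiderivative u**3/3.
Back in v: F(v) = (v**2 + 2)**3/3.
Then F(3) - F(0) = (1331/3) - (8/3) = 441.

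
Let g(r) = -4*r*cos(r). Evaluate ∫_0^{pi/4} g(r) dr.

-2*sqrt(2) - sqrt(2)*pi/2 + 4

Integrate by parts once (u = r, dv = -4*cos(r) dr).
An antiderivative is F(r) = -4*r*sin(r) - 4*cos(r).
Then F(pi/4) - F(0) = (sqrt(2)*(-4 - pi)/2) - (-4) = -2*sqrt(2) - sqrt(2)*pi/2 + 4.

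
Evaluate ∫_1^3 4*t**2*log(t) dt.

-104/9 + 36*log(3)

Integrate by parts once (u = ln t, dv = 4*t**2 dt).
An antiderivative is F(t) = 4*t**3*(3*log(t) - 1)/9.
Then F(3) - F(1) = (-12 + 36*log(3)) - (-4/9) = -104/9 + 36*log(3).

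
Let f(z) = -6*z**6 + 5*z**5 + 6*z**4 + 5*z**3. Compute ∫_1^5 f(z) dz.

-1729512/35

By the power rule, an antiderivative is F(z) = -6*z**7/7 + 5*z**6/6 + 6*z**5/5 + 5*z**4/4.
Then F(5) - F(1) = (-4150625/84) - (1019/420) = -1729512/35.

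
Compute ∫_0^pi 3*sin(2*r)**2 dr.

Use the identity sin^2(2*r) = (1 - cos(4*r))/2.
An antiderivative is F(r) = 3*r/2 - 3*sin(4*r)/8.
Then F(pi) - F(0) = (3*pi/2) - (0) = 3*pi/2.

3*pi/2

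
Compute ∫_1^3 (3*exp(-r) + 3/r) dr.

-3*exp(-3) + 3*exp(-1) + 3*log(3)

An antiderivative is F(r) = 3*log(r) - 3*exp(-r).
Then F(3) - F(1) = (-3*exp(-3) + 3*log(3)) - (-3*exp(-1)) = -3*exp(-3) + 3*exp(-1) + 3*log(3).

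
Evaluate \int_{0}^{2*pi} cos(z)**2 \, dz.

Use the identity cos^2(z) = (1 + cos(2*z))/2.
An antiderivative is F(z) = z/2 + sin(2*z)/4.
Then F(2*pi) - F(0) = (pi) - (0) = pi.

pi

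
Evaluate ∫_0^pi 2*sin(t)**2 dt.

Use the identity sin^2(t) = (1 - cos(2*t))/2.
An antiderivative is F(t) = t - sin(2*t)/2.
Then F(pi) - F(0) = (pi) - (0) = pi.

pi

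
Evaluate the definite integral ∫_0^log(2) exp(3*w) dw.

Let u = exp(w), so du = exp(w) dw. When w = 0, u = 1; when w = log(2), u = 2.
The integral becomes ∫ u**2 du from 1 to 2, with antiderivative u**3/3.
Back in w: F(w) = exp(3*w)/3.
Then F(log(2)) - F(0) = (8/3) - (1/3) = 7/3.

7/3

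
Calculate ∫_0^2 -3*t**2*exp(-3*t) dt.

-2/9 + 50*exp(-6)/9

Integrate by parts twice (u = t^2, dv = -3*exp(-3*t) dt).
An antiderivative is F(t) = (9*t**2 + 6*t + 2)*exp(-3*t)/9.
Then F(2) - F(0) = (50*exp(-6)/9) - (2/9) = -2/9 + 50*exp(-6)/9.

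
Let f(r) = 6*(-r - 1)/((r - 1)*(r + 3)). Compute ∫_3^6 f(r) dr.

Factor the denominator: r**2 + 2*r - 3 = (r + 3)(r - 1).
Partial fractions: 6*(-r - 1)/((r - 1)*(r + 3)) = -3/(r + 3) - 3/(r - 1).
An antiderivative is F(r) = -3*log(r - 1) - 3*log(r + 3).
Then F(6) - F(3) = (-6*log(3) - 3*log(5)) - (-6*log(2) - 3*log(3)) = -3*log(5) - 3*log(3) + 6*log(2).

-3*log(5) - 3*log(3) + 6*log(2)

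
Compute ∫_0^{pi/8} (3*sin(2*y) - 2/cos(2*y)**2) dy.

An antiderivative is F(y) = -3*cos(2*y)/2 - tan(2*y).
Then F(pi/8) - F(0) = (-3*sqrt(2)/4 - 1) - (-3/2) = 1/2 - 3*sqrt(2)/4.

1/2 - 3*sqrt(2)/4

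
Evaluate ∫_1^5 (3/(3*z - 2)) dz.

log(13)

An antiderivative is F(z) = log(3*z - 2).
Then F(5) - F(1) = (log(13)) - (0) = log(13).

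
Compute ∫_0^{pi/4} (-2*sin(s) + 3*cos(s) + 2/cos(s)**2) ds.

5*sqrt(2)/2

An antiderivative is F(s) = 3*sin(s) + 2*cos(s) + 2*tan(s).
Then F(pi/4) - F(0) = (2 + 5*sqrt(2)/2) - (2) = 5*sqrt(2)/2.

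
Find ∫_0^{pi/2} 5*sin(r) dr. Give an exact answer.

5

An antiderivative is F(r) = -5*cos(r).
Then F(pi/2) - F(0) = (0) - (-5) = 5.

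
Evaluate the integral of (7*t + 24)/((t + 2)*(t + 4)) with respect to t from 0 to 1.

-9*log(2) + 2*log(5) + 5*log(3)

Factor the denominator: t**2 + 6*t + 8 = (t + 4)(t + 2).
Partial fractions: (7*t + 24)/((t + 2)*(t + 4)) = 2/(t + 4) + 5/(t + 2).
An antiderivative is F(t) = 5*log(t + 2) + 2*log(t + 4).
Then F(1) - F(0) = (2*log(5) + 5*log(3)) - (9*log(2)) = -9*log(2) + 2*log(5) + 5*log(3).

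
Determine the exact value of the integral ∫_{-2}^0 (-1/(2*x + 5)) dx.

-log(5)/2

An antiderivative is F(x) = -log(2*x + 5)/2.
Then F(0) - F(-2) = (-log(5)/2) - (0) = -log(5)/2.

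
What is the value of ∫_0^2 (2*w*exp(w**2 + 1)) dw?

-exp(1) + exp(5)

Let u = w**2 + 1, so du = 2*w dw. When w = 0, u = 1; when w = 2, u = 5.
The integral becomes ∫ exp(u) du from 1 to 5, with antiderivative exp(u).
Back in w: F(w) = exp(w**2 + 1).
Then F(2) - F(0) = (exp(5)) - (exp(1)) = -exp(1) + exp(5).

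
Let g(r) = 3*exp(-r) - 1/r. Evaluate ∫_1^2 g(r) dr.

An antiderivative is F(r) = -log(r) - 3*exp(-r).
Then F(2) - F(1) = (-log(2) - 3*exp(-2)) - (-3*exp(-1)) = -log(2) - 3*exp(-2) + 3*exp(-1).

-log(2) - 3*exp(-2) + 3*exp(-1)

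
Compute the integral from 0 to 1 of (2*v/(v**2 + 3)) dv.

log(4/3)

Let u = v**2 + 3, so du = 2*v dv. When v = 0, u = 3; when v = 1, u = 4.
The integral becomes ∫ 1/u du from 3 to 4, with antiderivative log(u).
Back in v: F(v) = log(v**2 + 3).
Then F(1) - F(0) = (log(4)) - (log(3)) = log(4/3).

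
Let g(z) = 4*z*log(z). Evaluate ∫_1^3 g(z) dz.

-8 + 18*log(3)

Integrate by parts once (u = ln z, dv = 4*z dz).
An antiderivative is F(z) = z**2*(2*log(z) - 1).
Then F(3) - F(1) = (-9 + 18*log(3)) - (-1) = -8 + 18*log(3).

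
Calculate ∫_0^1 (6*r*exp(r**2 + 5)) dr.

-3*(1 - exp(1))*exp(5)

Let u = r**2 + 5, so du = 2*r dr. When r = 0, u = 5; when r = 1, u = 6.
The integral becomes 3·∫ exp(u) du from 5 to 6, with antiderivative 3*exp(u).
Back in r: F(r) = 3*exp(r**2 + 5).
Then F(1) - F(0) = (3*exp(6)) - (3*exp(5)) = -3*(1 - exp(1))*exp(5).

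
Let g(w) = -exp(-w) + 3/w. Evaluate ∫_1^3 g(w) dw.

-exp(-1) + exp(-3) + 3*log(3)

An antiderivative is F(w) = 3*log(w) + exp(-w).
Then F(3) - F(1) = (exp(-3) + 3*log(3)) - (exp(-1)) = -exp(-1) + exp(-3) + 3*log(3).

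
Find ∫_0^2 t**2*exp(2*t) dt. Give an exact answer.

-1/4 + 5*exp(4)/4

Integrate by parts twice (u = t^2, dv = exp(2*t) dt).
An antiderivative is F(t) = (2*t**2 - 2*t + 1)*exp(2*t)/4.
Then F(2) - F(0) = (5*exp(4)/4) - (1/4) = -1/4 + 5*exp(4)/4.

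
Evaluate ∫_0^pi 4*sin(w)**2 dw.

2*pi

Use the identity sin^2(w) = (1 - cos(2*w))/2.
An antiderivative is F(w) = 2*w - sin(2*w).
Then F(pi) - F(0) = (2*pi) - (0) = 2*pi.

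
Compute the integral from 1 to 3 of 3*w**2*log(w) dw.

-26/3 + 27*log(3)

Integrate by parts once (u = ln w, dv = 3*w**2 dw).
An antiderivative is F(w) = w**3*(3*log(w) - 1)/3.
Then F(3) - F(1) = (-9 + 27*log(3)) - (-1/3) = -26/3 + 27*log(3).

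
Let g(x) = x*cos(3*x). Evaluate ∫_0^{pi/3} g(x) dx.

-2/9

Integrate by parts once (u = x, dv = cos(3*x) dx).
An antiderivative is F(x) = x*sin(3*x)/3 + cos(3*x)/9.
Then F(pi/3) - F(0) = (-1/9) - (1/9) = -2/9.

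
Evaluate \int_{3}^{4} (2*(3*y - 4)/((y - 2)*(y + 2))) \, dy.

-5*log(5) + 6*log(2) + 5*log(3)

Factor the denominator: y**2 - 4 = (y + 2)(y - 2).
Partial fractions: 2*(3*y - 4)/((y - 2)*(y + 2)) = 5/(y + 2) + 1/(y - 2).
An antiderivative is F(y) = log(y - 2) + 5*log(y + 2).
Then F(4) - F(3) = (6*log(2) + 5*log(3)) - (5*log(5)) = -5*log(5) + 6*log(2) + 5*log(3).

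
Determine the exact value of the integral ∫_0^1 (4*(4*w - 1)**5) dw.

364/3

Let u = 4*w - 1, so du = 4 dw. When w = 0, u = -1; when w = 1, u = 3.
The integral becomes ∫ u**5 du from -1 to 3, with antiderivative u**6/6.
Back in w: F(w) = (4*w - 1)**6/6.
Then F(1) - F(0) = (243/2) - (1/6) = 364/3.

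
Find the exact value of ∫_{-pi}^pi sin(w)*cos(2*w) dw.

Use the identity sin(w)cos(2*w) = [sin(3*w) + sin(-w)]/2.
An antiderivative is F(w) = cos(w)/2 - cos(3*w)/6.
Then F(pi) - F(-pi) = (-1/3) - (-1/3) = 0.

0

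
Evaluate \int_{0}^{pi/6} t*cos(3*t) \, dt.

-1/9 + pi/18

Integrate by parts once (u = t, dv = cos(3*t) dt).
An antiderivative is F(t) = t*sin(3*t)/3 + cos(3*t)/9.
Then F(pi/6) - F(0) = (pi/18) - (1/9) = -1/9 + pi/18.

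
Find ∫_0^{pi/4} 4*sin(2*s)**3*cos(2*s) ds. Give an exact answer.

Let u = sin(2*s), so du = 2*cos(2*s) ds. When s = 0, u = 0; when s = pi/4, u = 1.
The integral becomes 2·∫ u**3 du from 0 to 1, with antiderivative u**4/2.
Back in s: F(s) = sin(2*s)**4/2.
Then F(pi/4) - F(0) = (1/2) - (0) = 1/2.

1/2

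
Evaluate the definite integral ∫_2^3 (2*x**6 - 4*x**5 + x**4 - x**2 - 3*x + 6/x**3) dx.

24323/140

By the power rule, an antiderivative is F(x) = 2*x**7/7 - 2*x**6/3 + x**5/5 - x**3/3 - 3*x**2/2 - 3/x**2.
Then F(3) - F(2) = (34571/210) - (-3827/420) = 24323/140.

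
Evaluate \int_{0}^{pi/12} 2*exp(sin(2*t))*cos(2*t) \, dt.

Let u = sin(2*t), so du = 2*cos(2*t) dt. When t = 0, u = 0; when t = pi/12, u = 1/2.
The integral becomes ∫ exp(u) du from 0 to 1/2, with antiderivative exp(u).
Back in t: F(t) = exp(sin(2*t)).
Then F(pi/12) - F(0) = (exp(1/2)) - (1) = -1 + exp(1/2).

-1 + exp(1/2)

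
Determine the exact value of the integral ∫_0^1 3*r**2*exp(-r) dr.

6 - 15*exp(-1)

Integrate by parts twice (u = r^2, dv = 3*exp(-r) dr).
An antiderivative is F(r) = (-3*r**2 - 6*r - 6)*exp(-r).
Then F(1) - F(0) = (-15*exp(-1)) - (-6) = 6 - 15*exp(-1).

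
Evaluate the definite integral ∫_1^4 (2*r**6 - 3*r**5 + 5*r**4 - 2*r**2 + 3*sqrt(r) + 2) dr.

50881/14

By the power rule, an antiderivative is F(r) = 2*r**7/7 - r**6/2 + r**5 + 2*r**(3/2) - 2*r**3/3 + 2*r.
Then F(4) - F(1) = (76408/21) - (173/42) = 50881/14.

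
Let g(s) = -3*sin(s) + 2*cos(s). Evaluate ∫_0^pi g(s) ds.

-6

An antiderivative is F(s) = 2*sin(s) + 3*cos(s).
Then F(pi) - F(0) = (-3) - (3) = -6.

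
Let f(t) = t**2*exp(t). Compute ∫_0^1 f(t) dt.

Integrate by parts twice (u = t^2, dv = exp(t) dt).
An antiderivative is F(t) = (t**2 - 2*t + 2)*exp(t).
Then F(1) - F(0) = (E) - (2) = -2 + E.

-2 + E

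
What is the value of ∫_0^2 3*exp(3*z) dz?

Let u = 3*z, so du = 3 dz. When z = 0, u = 0; when z = 2, u = 6.
The integral becomes ∫ exp(u) du from 0 to 6, with antiderivative exp(u).
Back in z: F(z) = exp(3*z).
Then F(2) - F(0) = (exp(6)) - (1) = -1 + exp(6).

-1 + exp(6)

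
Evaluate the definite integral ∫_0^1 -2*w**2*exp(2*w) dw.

1/2 - exp(2)/2

Integrate by parts twice (u = w^2, dv = -2*exp(2*w) dw).
An antiderivative is F(w) = (-2*w**2 + 2*w - 1)*exp(2*w)/2.
Then F(1) - F(0) = (-exp(2)/2) - (-1/2) = 1/2 - exp(2)/2.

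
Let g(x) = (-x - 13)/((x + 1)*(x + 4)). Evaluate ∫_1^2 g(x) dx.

-3*log(5) - log(3) + 7*log(2)

Factor the denominator: x**2 + 5*x + 4 = (x + 4)(x + 1).
Partial fractions: (-x - 13)/((x + 1)*(x + 4)) = 3/(x + 4) - 4/(x + 1).
An antiderivative is F(x) = -4*log(x + 1) + 3*log(x + 4).
Then F(2) - F(1) = (log(8/3)) - (-4*log(2) + 3*log(5)) = -3*log(5) - log(3) + 7*log(2).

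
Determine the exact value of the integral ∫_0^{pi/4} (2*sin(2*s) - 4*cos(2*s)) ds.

An antiderivative is F(s) = -2*sin(2*s) - cos(2*s).
Then F(pi/4) - F(0) = (-2) - (-1) = -1.

-1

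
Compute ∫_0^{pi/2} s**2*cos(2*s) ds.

-pi/4

Integrate by parts twice (u = s^2, dv = cos(2*s) ds).
An antiderivative is F(s) = s**2*sin(2*s)/2 + s*cos(2*s)/2 - sin(2*s)/4.
Then F(pi/2) - F(0) = (-pi/4) - (0) = -pi/4.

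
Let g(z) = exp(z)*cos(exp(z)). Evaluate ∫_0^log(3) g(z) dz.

Let u = exp(z), so du = exp(z) dz. When z = 0, u = 1; when z = log(3), u = 3.
The integral becomes ∫ cos(u) du from 1 to 3, with antiderivative sin(u).
Back in z: F(z) = sin(exp(z)).
Then F(log(3)) - F(0) = (sin(3)) - (sin(1)) = -sin(1) + sin(3).

-sin(1) + sin(3)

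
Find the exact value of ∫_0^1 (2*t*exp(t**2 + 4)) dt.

Let u = t**2 + 4, so du = 2*t dt. When t = 0, u = 4; when t = 1, u = 5.
The integral becomes ∫ exp(u) du from 4 to 5, with antiderivative exp(u).
Back in t: F(t) = exp(t**2 + 4).
Then F(1) - F(0) = (exp(5)) - (exp(4)) = -exp(4) + exp(5).

-exp(4) + exp(5)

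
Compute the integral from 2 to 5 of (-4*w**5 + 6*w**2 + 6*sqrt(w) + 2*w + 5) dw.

-10104 - 8*sqrt(2) + 20*sqrt(5)

By the power rule, an antiderivative is F(w) = -2*w**6/3 + 4*w**(3/2) + 2*w**3 + w**2 + 5*w.
Then F(5) - F(2) = (-30350/3 + 20*sqrt(5)) - (-38/3 + 8*sqrt(2)) = -10104 - 8*sqrt(2) + 20*sqrt(5).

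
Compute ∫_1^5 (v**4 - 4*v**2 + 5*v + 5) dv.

By the power rule, an antiderivative is F(v) = v**5/5 - 4*v**3/3 + 5*v**2/2 + 5*v.
Then F(5) - F(1) = (3275/6) - (191/30) = 8092/15.

8092/15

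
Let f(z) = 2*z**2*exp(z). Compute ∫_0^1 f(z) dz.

-4 + 2*E

Integrate by parts twice (u = z^2, dv = 2*exp(z) dz).
An antiderivative is F(z) = (2*z**2 - 4*z + 4)*exp(z).
Then F(1) - F(0) = (2*E) - (4) = -4 + 2*E.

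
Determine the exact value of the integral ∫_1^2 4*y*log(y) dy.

-3 + 8*log(2)

Integrate by parts once (u = ln y, dv = 4*y dy).
An antiderivative is F(y) = y**2*(2*log(y) - 1).
Then F(2) - F(1) = (-4 + 8*log(2)) - (-1) = -3 + 8*log(2).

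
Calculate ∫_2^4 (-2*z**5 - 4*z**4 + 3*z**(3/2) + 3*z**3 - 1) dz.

-9606/5 - 24*sqrt(2)/5

By the power rule, an antiderivative is F(z) = -z**6/3 + 6*z**(5/2)/5 - 4*z**5/5 + 3*z**4/4 - z.
Then F(4) - F(2) = (-29372/15) - (-554/15 + 24*sqrt(2)/5) = -9606/5 - 24*sqrt(2)/5.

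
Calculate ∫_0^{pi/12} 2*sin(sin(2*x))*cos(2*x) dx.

Let u = sin(2*x), so du = 2*cos(2*x) dx. When x = 0, u = 0; when x = pi/12, u = 1/2.
The integral becomes ∫ sin(u) du from 0 to 1/2, with antiderivative -cos(u).
Back in x: F(x) = -cos(sin(2*x)).
Then F(pi/12) - F(0) = (-cos(1/2)) - (-1) = 1 - cos(1/2).

1 - cos(1/2)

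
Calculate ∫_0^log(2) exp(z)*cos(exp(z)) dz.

Let u = exp(z), so du = exp(z) dz. When z = 0, u = 1; when z = log(2), u = 2.
The integral becomes ∫ cos(u) du from 1 to 2, with antiderivative sin(u).
Back in z: F(z) = sin(exp(z)).
Then F(log(2)) - F(0) = (sin(2)) - (sin(1)) = -sin(1) + sin(2).

-sin(1) + sin(2)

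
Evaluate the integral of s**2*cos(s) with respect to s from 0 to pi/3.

Integrate by parts twice (u = s^2, dv = cos(s) ds).
An antiderivative is F(s) = s**2*sin(s) + 2*s*cos(s) - 2*sin(s).
Then F(pi/3) - F(0) = (-sqrt(3) + sqrt(3)*pi**2/18 + pi/3) - (0) = -sqrt(3) + sqrt(3)*pi**2/18 + pi/3.

-sqrt(3) + sqrt(3)*pi**2/18 + pi/3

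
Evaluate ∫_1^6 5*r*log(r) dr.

Integrate by parts once (u = ln r, dv = 5*r dr).
An antiderivative is F(r) = 5*r**2*(2*log(r) - 1)/4.
Then F(6) - F(1) = (-45 + 90*log(2) + 90*log(3)) - (-5/4) = -175/4 + 90*log(2) + 90*log(3).

-175/4 + 90*log(2) + 90*log(3)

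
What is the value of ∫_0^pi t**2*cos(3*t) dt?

Integrate by parts twice (u = t^2, dv = cos(3*t) dt).
An antiderivative is F(t) = t**2*sin(3*t)/3 + 2*t*cos(3*t)/9 - 2*sin(3*t)/27.
Then F(pi) - F(0) = (-2*pi/9) - (0) = -2*pi/9.

-2*pi/9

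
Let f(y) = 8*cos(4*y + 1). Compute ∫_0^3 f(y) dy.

Let u = 4*y + 1, so du = 4 dy. When y = 0, u = 1; when y = 3, u = 13.
The integral becomes 2·∫ cos(u) du from 1 to 13, with antiderivative 2*sin(u).
Back in y: F(y) = 2*sin(4*y + 1).
Then F(3) - F(0) = (2*sin(13)) - (2*sin(1)) = -2*sin(1) + 2*sin(13).

-2*sin(1) + 2*sin(13)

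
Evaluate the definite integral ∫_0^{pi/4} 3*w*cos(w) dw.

-3 + 3*sqrt(2)*pi/8 + 3*sqrt(2)/2

Integrate by parts once (u = w, dv = 3*cos(w) dw).
An antiderivative is F(w) = 3*w*sin(w) + 3*cos(w).
Then F(pi/4) - F(0) = (3*sqrt(2)*(pi + 4)/8) - (3) = -3 + 3*sqrt(2)*pi/8 + 3*sqrt(2)/2.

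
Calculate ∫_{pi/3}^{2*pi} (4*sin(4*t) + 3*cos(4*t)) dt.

An antiderivative is F(t) = 3*sin(4*t)/4 - cos(4*t).
Then F(2*pi) - F(pi/3) = (-1) - (1/2 - 3*sqrt(3)/8) = -3/2 + 3*sqrt(3)/8.

-3/2 + 3*sqrt(3)/8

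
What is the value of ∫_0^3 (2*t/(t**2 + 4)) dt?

Let u = t**2 + 4, so du = 2*t dt. When t = 0, u = 4; when t = 3, u = 13.
The integral becomes ∫ 1/u du from 4 to 13, with antiderivative log(u).
Back in t: F(t) = log(t**2 + 4).
Then F(3) - F(0) = (log(13)) - (log(4)) = log(13/4).

log(13/4)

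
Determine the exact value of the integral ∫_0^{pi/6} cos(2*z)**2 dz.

Use the identity cos^2(2*z) = (1 + cos(4*z))/2.
An antiderivative is F(z) = z/2 + sin(4*z)/8.
Then F(pi/6) - F(0) = (sqrt(3)/16 + pi/12) - (0) = sqrt(3)/16 + pi/12.

sqrt(3)/16 + pi/12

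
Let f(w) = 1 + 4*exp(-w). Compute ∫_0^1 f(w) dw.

5 - 4*exp(-1)

An antiderivative is F(w) = w - 4*exp(-w).
Then F(1) - F(0) = (1 - 4*exp(-1)) - (-4) = 5 - 4*exp(-1).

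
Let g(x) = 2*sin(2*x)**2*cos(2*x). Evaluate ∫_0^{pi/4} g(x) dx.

Let u = sin(2*x), so du = 2*cos(2*x) dx. When x = 0, u = 0; when x = pi/4, u = 1.
The integral becomes ∫ u**2 du from 0 to 1, with antiderivative u**3/3.
Back in x: F(x) = sin(2*x)**3/3.
Then F(pi/4) - F(0) = (1/3) - (0) = 1/3.

1/3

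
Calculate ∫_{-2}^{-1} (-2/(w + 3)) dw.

An antiderivative is F(w) = -2*log(w + 3).
Then F(-1) - F(-2) = (-log(4)) - (0) = -log(4).

-log(4)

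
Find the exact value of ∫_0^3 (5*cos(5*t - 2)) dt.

sin(13) + sin(2)

Let u = 5*t - 2, so du = 5 dt. When t = 0, u = -2; when t = 3, u = 13.
The integral becomes ∫ cos(u) du from -2 to 13, with antiderivative sin(u).
Back in t: F(t) = sin(5*t - 2).
Then F(3) - F(0) = (sin(13)) - (-sin(2)) = sin(13) + sin(2).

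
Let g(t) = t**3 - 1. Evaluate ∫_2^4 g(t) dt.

By the power rule, an antiderivative is F(t) = t**4/4 - t.
Then F(4) - F(2) = (60) - (2) = 58.

58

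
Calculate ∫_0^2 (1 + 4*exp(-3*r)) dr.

10/3 - 4*exp(-6)/3

An antiderivative is F(r) = r - 4*exp(-3*r)/3.
Then F(2) - F(0) = (2 - 4*exp(-6)/3) - (-4/3) = 10/3 - 4*exp(-6)/3.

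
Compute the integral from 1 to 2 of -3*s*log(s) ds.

Integrate by parts once (u = ln s, dv = -3*s ds).
An antiderivative is F(s) = -3*s**2*(2*log(s) - 1)/4.
Then F(2) - F(1) = (3 - log(64)) - (3/4) = 9/4 - log(64).

9/4 - log(64)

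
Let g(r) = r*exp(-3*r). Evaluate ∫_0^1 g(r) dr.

(-4 + exp(3))*exp(-3)/9

Integrate by parts once (u = r, dv = exp(-3*r) dr).
An antiderivative is F(r) = (-3*r - 1)*exp(-3*r)/9.
Then F(1) - F(0) = (-4*exp(-3)/9) - (-1/9) = (-4 + exp(3))*exp(-3)/9.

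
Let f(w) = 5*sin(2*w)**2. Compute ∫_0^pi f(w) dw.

5*pi/2

Use the identity sin^2(2*w) = (1 - cos(4*w))/2.
An antiderivative is F(w) = 5*w/2 - 5*sin(4*w)/8.
Then F(pi) - F(0) = (5*pi/2) - (0) = 5*pi/2.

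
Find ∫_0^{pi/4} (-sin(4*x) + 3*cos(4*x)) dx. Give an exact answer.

An antiderivative is F(x) = 3*sin(4*x)/4 + cos(4*x)/4.
Then F(pi/4) - F(0) = (-1/4) - (1/4) = -1/2.

-1/2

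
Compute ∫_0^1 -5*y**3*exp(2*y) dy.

-5*exp(2)/8 - 15/8

Integrate by parts 3 times (u = y^3, dv = -5*exp(2*y) dy).
An antiderivative is F(y) = (-20*y**3 + 30*y**2 - 30*y + 15)*exp(2*y)/8.
Then F(1) - F(0) = (-5*exp(2)/8) - (15/8) = -5*exp(2)/8 - 15/8.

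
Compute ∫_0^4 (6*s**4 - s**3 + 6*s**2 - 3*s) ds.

6344/5

By the power rule, an antiderivative is F(s) = 6*s**5/5 - s**4/4 + 2*s**3 - 3*s**2/2.
Then F(4) - F(0) = (6344/5) - (0) = 6344/5.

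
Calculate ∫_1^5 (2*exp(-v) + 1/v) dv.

An antiderivative is F(v) = log(v) - 2*exp(-v).
Then F(5) - F(1) = (-2*exp(-5) + log(5)) - (-2*exp(-1)) = -2*exp(-5) + 2*exp(-1) + log(5).

-2*exp(-5) + 2*exp(-1) + log(5)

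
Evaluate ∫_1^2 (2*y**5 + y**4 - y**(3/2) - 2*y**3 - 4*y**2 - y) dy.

By the power rule, an antiderivative is F(y) = y**6/3 - 2*y**(5/2)/5 + y**5/5 - y**4/2 - 4*y**3/3 - y**2/2.
Then F(2) - F(1) = (106/15 - 8*sqrt(2)/5) - (-11/5) = 139/15 - 8*sqrt(2)/5.

139/15 - 8*sqrt(2)/5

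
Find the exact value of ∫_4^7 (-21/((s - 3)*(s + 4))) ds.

-15*log(2) + 3*log(11)

Factor the denominator: s**2 + s - 12 = (s + 4)(s - 3).
Partial fractions: -21/((s - 3)*(s + 4)) = 3/(s + 4) - 3/(s - 3).
An antiderivative is F(s) = -3*log(s - 3) + 3*log(s + 4).
Then F(7) - F(4) = (-6*log(2) + 3*log(11)) - (9*log(2)) = -15*log(2) + 3*log(11).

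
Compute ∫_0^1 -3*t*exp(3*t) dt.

-2*exp(3)/3 - 1/3

Integrate by parts once (u = t, dv = -3*exp(3*t) dt).
An antiderivative is F(t) = (-3*t + 1)*exp(3*t)/3.
Then F(1) - F(0) = (-2*exp(3)/3) - (1/3) = -2*exp(3)/3 - 1/3.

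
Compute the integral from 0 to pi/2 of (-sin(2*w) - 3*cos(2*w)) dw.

-1

An antiderivative is F(w) = -3*sin(2*w)/2 + cos(2*w)/2.
Then F(pi/2) - F(0) = (-1/2) - (1/2) = -1.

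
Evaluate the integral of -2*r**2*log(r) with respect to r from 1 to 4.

Integrate by parts once (u = ln r, dv = -2*r**2 dr).
An antiderivative is F(r) = -2*r**3*(3*log(r) - 1)/9.
Then F(4) - F(1) = (128/9 - 256*log(2)/3) - (2/9) = 14 - 256*log(2)/3.

14 - 256*log(2)/3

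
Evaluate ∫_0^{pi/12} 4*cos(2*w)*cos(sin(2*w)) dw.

Let u = sin(2*w), so du = 2*cos(2*w) dw. When w = 0, u = 0; when w = pi/12, u = 1/2.
The integral becomes 2·∫ cos(u) du from 0 to 1/2, with antiderivative 2*sin(u).
Back in w: F(w) = 2*sin(sin(2*w)).
Then F(pi/12) - F(0) = (2*sin(1/2)) - (0) = 2*sin(1/2).

2*sin(1/2)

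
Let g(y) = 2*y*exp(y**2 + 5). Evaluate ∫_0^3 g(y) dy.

-exp(5) + exp(14)

Let u = y**2 + 5, so du = 2*y dy. When y = 0, u = 5; when y = 3, u = 14.
The integral becomes ∫ exp(u) du from 5 to 14, with antiderivative exp(u).
Back in y: F(y) = exp(y**2 + 5).
Then F(3) - F(0) = (exp(14)) - (exp(5)) = -exp(5) + exp(14).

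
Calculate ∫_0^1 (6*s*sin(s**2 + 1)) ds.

-3*cos(2) + 3*cos(1)

Let u = s**2 + 1, so du = 2*s ds. When s = 0, u = 1; when s = 1, u = 2.
The integral becomes 3·∫ sin(u) du from 1 to 2, with antiderivative -3*cos(u).
Back in s: F(s) = -3*cos(s**2 + 1).
Then F(1) - F(0) = (-3*cos(2)) - (-3*cos(1)) = -3*cos(2) + 3*cos(1).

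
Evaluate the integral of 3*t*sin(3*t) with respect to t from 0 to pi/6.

1/3

Integrate by parts once (u = t, dv = 3*sin(3*t) dt).
An antiderivative is F(t) = -t*cos(3*t) + sin(3*t)/3.
Then F(pi/6) - F(0) = (1/3) - (0) = 1/3.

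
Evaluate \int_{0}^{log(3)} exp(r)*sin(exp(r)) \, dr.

cos(1) - cos(3)

Let u = exp(r), so du = exp(r) dr. When r = 0, u = 1; when r = log(3), u = 3.
The integral becomes ∫ sin(u) du from 1 to 3, with antiderivative -cos(u).
Back in r: F(r) = -cos(exp(r)).
Then F(log(3)) - F(0) = (-cos(3)) - (-cos(1)) = cos(1) - cos(3).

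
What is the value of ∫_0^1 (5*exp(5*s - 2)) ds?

-(1 - exp(5))*exp(-2)

Let u = 5*s - 2, so du = 5 ds. When s = 0, u = -2; when s = 1, u = 3.
The integral becomes ∫ exp(u) du from -2 to 3, with antiderivative exp(u).
Back in s: F(s) = exp(5*s - 2).
Then F(1) - F(0) = (exp(3)) - (exp(-2)) = -(1 - exp(5))*exp(-2).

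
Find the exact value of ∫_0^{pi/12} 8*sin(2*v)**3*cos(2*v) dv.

Let u = sin(2*v), so du = 2*cos(2*v) dv. When v = 0, u = 0; when v = pi/12, u = 1/2.
The integral becomes 4·∫ u**3 du from 0 to 1/2, with antiderivative u**4.
Back in v: F(v) = sin(2*v)**4.
Then F(pi/12) - F(0) = (1/16) - (0) = 1/16.

1/16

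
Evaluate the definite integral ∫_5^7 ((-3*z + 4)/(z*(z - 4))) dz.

log(5/63)

Factor the denominator: z**2 - 4*z = z(z - 4).
Partial fractions: (-3*z + 4)/(z*(z - 4)) = -1/z - 2/(z - 4).
An antiderivative is F(z) = -log(z) - 2*log(z - 4).
Then F(7) - F(5) = (-log(63)) - (-log(5)) = log(5/63).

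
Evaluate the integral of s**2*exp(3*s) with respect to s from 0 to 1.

-2/27 + 5*exp(3)/27

Integrate by parts twice (u = s^2, dv = exp(3*s) ds).
An antiderivative is F(s) = (9*s**2 - 6*s + 2)*exp(3*s)/27.
Then F(1) - F(0) = (5*exp(3)/27) - (2/27) = -2/27 + 5*exp(3)/27.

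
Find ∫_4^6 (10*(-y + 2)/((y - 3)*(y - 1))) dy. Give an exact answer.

Factor the denominator: y**2 - 4*y + 3 = (y - 1)(y - 3).
Partial fractions: 10*(-y + 2)/((y - 3)*(y - 1)) = -5/(y - 1) - 5/(y - 3).
An antiderivative is F(y) = -5*log(y - 3) - 5*log(y - 1).
Then F(6) - F(4) = (-5*log(5) - 5*log(3)) - (-5*log(3)) = -5*log(5).

-5*log(5)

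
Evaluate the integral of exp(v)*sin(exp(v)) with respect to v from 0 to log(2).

Let u = exp(v), so du = exp(v) dv. When v = 0, u = 1; when v = log(2), u = 2.
The integral becomes ∫ sin(u) du from 1 to 2, with antiderivative -cos(u).
Back in v: F(v) = -cos(exp(v)).
Then F(log(2)) - F(0) = (-cos(2)) - (-cos(1)) = -cos(2) + cos(1).

-cos(2) + cos(1)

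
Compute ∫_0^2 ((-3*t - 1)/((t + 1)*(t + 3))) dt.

Factor the denominator: t**2 + 4*t + 3 = (t + 3)(t + 1).
Partial fractions: (-3*t - 1)/((t + 1)*(t + 3)) = -4/(t + 3) + 1/(t + 1).
An antiderivative is F(t) = log(t + 1) - 4*log(t + 3).
Then F(2) - F(0) = (-4*log(5) + log(3)) - (-log(81)) = -4*log(5) + 5*log(3).

-4*log(5) + 5*log(3)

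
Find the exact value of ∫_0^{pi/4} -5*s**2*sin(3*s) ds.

Integrate by parts twice (u = s^2, dv = -5*sin(3*s) ds).
An antiderivative is F(s) = 5*s**2*cos(3*s)/3 - 10*s*sin(3*s)/9 - 10*cos(3*s)/27.
Then F(pi/4) - F(0) = (5*sqrt(2)*(-9*pi**2 - 24*pi + 32)/864) - (-10/27) = -5*sqrt(2)*pi**2/96 - 5*sqrt(2)*pi/36 + 5*sqrt(2)/27 + 10/27.

-5*sqrt(2)*pi**2/96 - 5*sqrt(2)*pi/36 + 5*sqrt(2)/27 + 10/27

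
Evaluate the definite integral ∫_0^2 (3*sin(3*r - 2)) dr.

Let u = 3*r - 2, so du = 3 dr. When r = 0, u = -2; when r = 2, u = 4.
The integral becomes ∫ sin(u) du from -2 to 4, with antiderivative -cos(u).
Back in r: F(r) = -cos(3*r - 2).
Then F(2) - F(0) = (-cos(4)) - (-cos(2)) = cos(2) - cos(4).

cos(2) - cos(4)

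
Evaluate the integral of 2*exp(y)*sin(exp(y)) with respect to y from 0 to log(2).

Let u = exp(y), so du = exp(y) dy. When y = 0, u = 1; when y = log(2), u = 2.
The integral becomes 2·∫ sin(u) du from 1 to 2, with antiderivative -2*cos(u).
Back in y: F(y) = -2*cos(exp(y)).
Then F(log(2)) - F(0) = (-2*cos(2)) - (-2*cos(1)) = -2*cos(2) + 2*cos(1).

-2*cos(2) + 2*cos(1)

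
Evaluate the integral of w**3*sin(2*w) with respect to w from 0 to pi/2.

pi*(-6 + pi**2)/16

Integrate by parts 3 times (u = w^3, dv = sin(2*w) dw).
An antiderivative is F(w) = -w**3*cos(2*w)/2 + 3*w**2*sin(2*w)/4 + 3*w*cos(2*w)/4 - 3*sin(2*w)/8.
Then F(pi/2) - F(0) = (pi*(-6 + pi**2)/16) - (0) = pi*(-6 + pi**2)/16.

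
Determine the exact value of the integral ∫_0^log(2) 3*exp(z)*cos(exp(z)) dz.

Let u = exp(z), so du = exp(z) dz. When z = 0, u = 1; when z = log(2), u = 2.
The integral becomes 3·∫ cos(u) du from 1 to 2, with antiderivative 3*sin(u).
Back in z: F(z) = 3*sin(exp(z)).
Then F(log(2)) - F(0) = (3*sin(2)) - (3*sin(1)) = -3*sin(1) + 3*sin(2).

-3*sin(1) + 3*sin(2)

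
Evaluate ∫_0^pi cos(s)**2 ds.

Use the identity cos^2(s) = (1 + cos(2*s))/2.
An antiderivative is F(s) = s/2 + sin(2*s)/4.
Then F(pi) - F(0) = (pi/2) - (0) = pi/2.

pi/2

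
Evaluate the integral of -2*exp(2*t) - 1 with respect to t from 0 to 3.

An antiderivative is F(t) = -exp(2*t) - t.
Then F(3) - F(0) = (-exp(6) - 3) - (-1) = -exp(6) - 2.

-exp(6) - 2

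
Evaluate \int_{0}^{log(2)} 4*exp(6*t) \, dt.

42

Let u = exp(t), so du = exp(t) dt. When t = 0, u = 1; when t = log(2), u = 2.
The integral becomes 4·∫ u**5 du from 1 to 2, with antiderivative 2*u**6/3.
Back in t: F(t) = 2*exp(6*t)/3.
Then F(log(2)) - F(0) = (128/3) - (2/3) = 42.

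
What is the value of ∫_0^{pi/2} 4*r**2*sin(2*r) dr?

Integrate by parts twice (u = r^2, dv = 4*sin(2*r) dr).
An antiderivative is F(r) = -2*r**2*cos(2*r) + 2*r*sin(2*r) + cos(2*r).
Then F(pi/2) - F(0) = (-1 + pi**2/2) - (1) = -2 + pi**2/2.

-2 + pi**2/2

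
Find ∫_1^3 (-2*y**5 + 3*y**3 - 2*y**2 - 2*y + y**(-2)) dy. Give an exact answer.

-622/3

By the power rule, an antiderivative is F(y) = -y**6/3 + 3*y**4/4 - 2*y**3/3 - y**2 - 1/y.
Then F(3) - F(1) = (-2515/12) - (-9/4) = -622/3.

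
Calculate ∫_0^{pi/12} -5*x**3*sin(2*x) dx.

-5*sqrt(3)*pi/32 - 5*pi**2/384 + 5*sqrt(3)*pi**3/6912 + 15/16

Integrate by parts 3 times (u = x^3, dv = -5*sin(2*x) dx).
An antiderivative is F(x) = 5*x**3*cos(2*x)/2 - 15*x**2*sin(2*x)/4 - 15*x*cos(2*x)/4 + 15*sin(2*x)/8.
Then F(pi/12) - F(0) = (-5*sqrt(3)*pi/32 - 5*pi**2/384 + 5*sqrt(3)*pi**3/6912 + 15/16) - (0) = -5*sqrt(3)*pi/32 - 5*pi**2/384 + 5*sqrt(3)*pi**3/6912 + 15/16.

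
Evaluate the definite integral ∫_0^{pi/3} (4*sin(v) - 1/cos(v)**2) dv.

2 - sqrt(3)

An antiderivative is F(v) = -4*cos(v) - tan(v).
Then F(pi/3) - F(0) = (-2 - sqrt(3)) - (-4) = 2 - sqrt(3).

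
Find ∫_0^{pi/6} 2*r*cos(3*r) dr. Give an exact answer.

-2/9 + pi/9

Integrate by parts once (u = r, dv = 2*cos(3*r) dr).
An antiderivative is F(r) = 2*r*sin(3*r)/3 + 2*cos(3*r)/9.
Then F(pi/6) - F(0) = (pi/9) - (2/9) = -2/9 + pi/9.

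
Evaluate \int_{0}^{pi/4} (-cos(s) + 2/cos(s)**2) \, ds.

2 - sqrt(2)/2

An antiderivative is F(s) = -sin(s) + 2*tan(s).
Then F(pi/4) - F(0) = (2 - sqrt(2)/2) - (0) = 2 - sqrt(2)/2.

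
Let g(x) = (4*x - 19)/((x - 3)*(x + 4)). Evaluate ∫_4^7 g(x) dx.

-17*log(2) + 5*log(11)

Factor the denominator: x**2 + x - 12 = (x + 4)(x - 3).
Partial fractions: (4*x - 19)/((x - 3)*(x + 4)) = 5/(x + 4) - 1/(x - 3).
An antiderivative is F(x) = -log(x - 3) + 5*log(x + 4).
Then F(7) - F(4) = (-2*log(2) + 5*log(11)) - (15*log(2)) = -17*log(2) + 5*log(11).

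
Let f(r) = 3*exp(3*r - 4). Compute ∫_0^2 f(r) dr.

Let u = 3*r - 4, so du = 3 dr. When r = 0, u = -4; when r = 2, u = 2.
The integral becomes ∫ exp(u) du from -4 to 2, with antiderivative exp(u).
Back in r: F(r) = exp(3*r - 4).
Then F(2) - F(0) = (exp(2)) - (exp(-4)) = -(1 - exp(6))*exp(-4).

-(1 - exp(6))*exp(-4)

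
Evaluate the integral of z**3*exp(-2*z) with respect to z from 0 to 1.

Integrate by parts 3 times (u = z^3, dv = exp(-2*z) dz).
An antiderivative is F(z) = (-4*z**3 - 6*z**2 - 6*z - 3)*exp(-2*z)/8.
Then F(1) - F(0) = (-19*exp(-2)/8) - (-3/8) = 3/8 - 19*exp(-2)/8.

3/8 - 19*exp(-2)/8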